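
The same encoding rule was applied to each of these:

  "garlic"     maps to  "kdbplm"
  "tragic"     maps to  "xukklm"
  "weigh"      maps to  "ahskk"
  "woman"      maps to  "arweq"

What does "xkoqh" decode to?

theme

Shifts by position in garlic: pos 0: g→k (+4), pos 1: a→d (+3), pos 2: r→b (+10), pos 3: l→p (+4), pos 4: i→l (+3), pos 5: c→m (+10) — repeating every 3. A repeating key of period 3 is used — shifts +4, +3, +10 over and over.
Decoding xkoqh: x−4=t, k−3=h, o−10=e, q−4=m, h−3=e.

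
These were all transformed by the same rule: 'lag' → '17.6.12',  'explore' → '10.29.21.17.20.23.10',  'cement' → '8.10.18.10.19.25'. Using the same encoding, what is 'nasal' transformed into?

l is letter #12 and maps to 17: an offset of 5. Each letter is replaced by its alphabet position (a=1..z=26) + 5.
On nasal: n=14→19, a=1→6, s=19→24, a=1→6, l=12→17.

19.6.24.6.17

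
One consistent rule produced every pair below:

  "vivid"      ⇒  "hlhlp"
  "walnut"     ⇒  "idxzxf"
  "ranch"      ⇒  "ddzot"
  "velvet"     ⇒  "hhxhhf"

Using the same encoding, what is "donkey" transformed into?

The shift depends on letter class: consonant v→h is +12, but vowel i→l is +3. Two shifts are in play — +3 for a/e/i/o/u, +12 for every other letter.
On donkey: d(cons)+12=p, o(vowel)+3=r, n(cons)+12=z, k(cons)+12=w, e(vowel)+3=h, y(cons)+12=k.

przwhk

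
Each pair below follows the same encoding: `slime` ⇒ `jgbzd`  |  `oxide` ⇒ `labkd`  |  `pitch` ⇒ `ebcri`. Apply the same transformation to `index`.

s(18)→j(9) and l(11)→g(6) fit y≡19x+5 (mod 26); the inverse of 19 mod 26 is 11. This is an affine cipher: with a=0,…,z=25, each position x becomes (19x+5) mod 26.
For index: i(8)→19·8+5≡1=b; n(13)→19·13+5≡18=s; d(3)→19·3+5≡10=k; e(4)→19·4+5≡3=d; x(23)→19·23+5≡0=a (all mod 26).

bskda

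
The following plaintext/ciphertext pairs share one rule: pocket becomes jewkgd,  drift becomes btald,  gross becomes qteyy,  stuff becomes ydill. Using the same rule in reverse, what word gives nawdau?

victim

p(15)→j(9) and o(14)→e(4) fit y≡5x+12 (mod 26); the inverse of 5 mod 26 is 21. Treating letters as 0–25, the rule is x ↦ 5x + 12 (mod 26).
Decoding nawdau: n(13)→21·(13−12)≡21=v; a(0)→21·(0−12)≡8=i; w(22)→21·(22−12)≡2=c; d(3)→21·(3−12)≡19=t; a(0)→21·(0−12)≡8=i; u(20)→21·(20−12)≡12=m (all mod 26).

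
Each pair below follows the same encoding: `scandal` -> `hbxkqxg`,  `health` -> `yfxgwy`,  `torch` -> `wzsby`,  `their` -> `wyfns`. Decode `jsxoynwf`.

s(18)→h(7) and c(2)→b(1) fit y≡15x+23 (mod 26); the inverse of 15 mod 26 is 7. This is an affine cipher: with a=0,…,z=25, each position x becomes (15x+23) mod 26.
Undoing it on jsxoynwf: j(9)→7·(9−23)≡6=g; s(18)→7·(18−23)≡17=r; x(23)→7·(23−23)≡0=a; o(14)→7·(14−23)≡15=p; y(24)→7·(24−23)≡7=h; n(13)→7·(13−23)≡8=i; w(22)→7·(22−23)≡19=t; f(5)→7·(5−23)≡4=e (all mod 26).

graphite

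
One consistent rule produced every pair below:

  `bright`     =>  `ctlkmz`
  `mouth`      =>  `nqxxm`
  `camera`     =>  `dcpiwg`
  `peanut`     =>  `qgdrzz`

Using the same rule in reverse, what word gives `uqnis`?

token

In bright: b→c is +1, r→t is +2, i→l is +3, g→k is +4 — the shift increases by 1 each position. Each letter shifts forward by (position + 1), i.e. 1, 2, 3, … — the shift grows by one for each successive letter.
Undoing it on uqnis: u−1=t, q−2=o, n−3=k, i−4=e, s−5=n.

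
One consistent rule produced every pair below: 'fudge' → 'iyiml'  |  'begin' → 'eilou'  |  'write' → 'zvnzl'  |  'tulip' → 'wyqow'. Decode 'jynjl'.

guide

In fudge: f→i is +3, u→y is +4, d→i is +5, g→m is +6 — the shift increases by 1 each position. The shift increases by 1 at each position, starting from +3: 3, 4, 5, ….
Decoding jynjl: j−3=g, y−4=u, n−5=i, j−6=d, l−7=e.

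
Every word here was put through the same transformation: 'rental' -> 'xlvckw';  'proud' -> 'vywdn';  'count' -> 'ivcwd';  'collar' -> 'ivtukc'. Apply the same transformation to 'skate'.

In rental: r→x is +6, e→l is +7, n→v is +8, t→c is +9 — the shift increases by 1 each position. The shift increases by 1 at each position, starting from +6: 6, 7, 8, ….
On skate: s+6=y, k+7=r, a+8=i, t+9=c, e+10=o.

yrico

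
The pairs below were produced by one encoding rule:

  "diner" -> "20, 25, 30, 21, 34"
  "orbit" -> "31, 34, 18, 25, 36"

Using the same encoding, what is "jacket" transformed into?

Letters become their 1-based position plus 16 (so a→17, b→18, …).
For jacket: j=10→26, a=1→17, c=3→19, k=11→27, e=5→21, t=20→36.

26, 17, 19, 27, 21, 36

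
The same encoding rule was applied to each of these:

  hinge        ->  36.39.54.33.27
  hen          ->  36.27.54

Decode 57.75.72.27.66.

outer

h(#8)→36 and i(#9)→39: differences scale by 3, so n = 3·pos + 12. With a=1..z=26, the number is 3·pos + 12.
Decoding 57.75.72.27.66: 57→(57−12)÷3=15=o, 75→(75−12)÷3=21=u, 72→(72−12)÷3=20=t, 27→(27−12)÷3=5=e, 66→(66−12)÷3=18=r.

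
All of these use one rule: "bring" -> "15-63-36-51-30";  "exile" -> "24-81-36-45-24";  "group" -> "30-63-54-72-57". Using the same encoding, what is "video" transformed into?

b(#2)→15 and r(#18)→63: differences scale by 3, so n = 3·pos + 9. With a=1..z=26, the number is 3·pos + 9.
On video: v=22→75, i=9→36, d=4→21, e=5→24, o=15→54.

75-36-21-24-54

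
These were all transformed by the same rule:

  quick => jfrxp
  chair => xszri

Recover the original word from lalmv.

Each pair mirrors across the alphabet (q↔j, u↔f, i↔r): positions sum to 25. This is the alphabet-reversal cipher (Atbash): a becomes z, b becomes y, etc.
Decoding lalmv: l↔o, a↔z, l↔o, m↔n, v↔e.

ozone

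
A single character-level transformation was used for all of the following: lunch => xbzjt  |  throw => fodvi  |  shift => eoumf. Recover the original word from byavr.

Shifts by position in lunch: pos 0: l→x (+12), pos 1: u→b (+7), pos 2: n→z (+12), pos 3: c→j (+7) — repeating every 2. The shifts repeat in a cycle of length 2: positions 0,1,… shift by +12, +7, then the pattern repeats.
Undoing it on byavr: b−12=p, y−7=r, a−12=o, v−7=o, r−12=f.

proof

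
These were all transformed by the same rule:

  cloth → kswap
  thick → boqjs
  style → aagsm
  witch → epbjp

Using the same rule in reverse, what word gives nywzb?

frost

It's a Vigenère-style cipher with numeric key [8,7]: position i shifts by key[i mod 2].
Decoding nywzb: n−8=f, y−7=r, w−8=o, z−7=s, b−8=t.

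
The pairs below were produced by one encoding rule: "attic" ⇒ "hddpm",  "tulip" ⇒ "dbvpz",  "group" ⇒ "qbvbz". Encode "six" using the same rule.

The shift depends on letter class: consonant t→d is +10, but vowel a→h is +7. The rule splits by letter class: vowels +7, consonants +10.
For six: s(cons)+10=c, i(vowel)+7=p, x(cons)+10=h.

cph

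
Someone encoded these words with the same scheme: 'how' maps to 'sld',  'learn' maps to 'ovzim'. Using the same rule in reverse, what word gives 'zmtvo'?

angel

Each pair mirrors across the alphabet (h↔s, o↔l, w↔d): positions sum to 25. This is the alphabet-reversal cipher (Atbash): a becomes z, b becomes y, etc.
Decoding zmtvo: z↔a, m↔n, t↔g, v↔e, o↔l.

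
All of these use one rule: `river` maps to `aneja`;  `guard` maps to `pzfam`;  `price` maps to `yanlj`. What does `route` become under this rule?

Vowels shift forward by 5 and consonants shift forward by 9.
Applying it to route: r(cons)+9=a, o(vowel)+5=t, u(vowel)+5=z, t(cons)+9=c, e(vowel)+5=j.

atzcj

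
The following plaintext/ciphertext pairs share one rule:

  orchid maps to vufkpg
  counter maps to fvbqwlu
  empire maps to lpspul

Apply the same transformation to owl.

vzo

The shift depends on letter class: consonant r→u is +3, but vowel o→v is +7. Two shifts are in play — +7 for a/e/i/o/u, +3 for every other letter.
On owl: o(vowel)+7=v, w(cons)+3=z, l(cons)+3=o.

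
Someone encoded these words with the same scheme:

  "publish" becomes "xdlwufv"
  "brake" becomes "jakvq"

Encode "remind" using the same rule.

znwtzq

The shift increases by 1 at each position, starting from +8: 8, 9, 10, ….
Applying it to remind: r+8=z, e+9=n, m+10=w, i+11=t, n+12=z, d+13=q.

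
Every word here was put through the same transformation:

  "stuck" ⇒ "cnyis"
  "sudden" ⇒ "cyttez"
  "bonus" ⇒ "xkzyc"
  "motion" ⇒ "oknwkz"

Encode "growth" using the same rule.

arkunl

s(18)→c(2) and t(19)→n(13) fit y≡11x+12 (mod 26); the inverse of 11 mod 26 is 19. Treating letters as 0–25, the rule is x ↦ 11x + 12 (mod 26).
Applying it to growth: g(6)→11·6+12≡0=a; r(17)→11·17+12≡17=r; o(14)→11·14+12≡10=k; w(22)→11·22+12≡20=u; t(19)→11·19+12≡13=n; h(7)→11·7+12≡11=l (all mod 26).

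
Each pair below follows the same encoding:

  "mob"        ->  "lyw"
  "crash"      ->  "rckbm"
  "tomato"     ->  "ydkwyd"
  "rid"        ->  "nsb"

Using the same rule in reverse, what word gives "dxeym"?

count

Read the word backwards and shift each letter +10.
Decoding dxeym: shift back: d−10=t, x−10=n, e−10=u, y−10=o, m−10=c → tnuoc; then reverse → count.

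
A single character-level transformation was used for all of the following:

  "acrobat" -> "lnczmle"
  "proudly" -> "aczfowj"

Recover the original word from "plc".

ear

Each letter is shifted forward by 11 in the alphabet (a Caesar shift of +11).
Undoing it on plc: p−11=e, l−11=a, c−11=r.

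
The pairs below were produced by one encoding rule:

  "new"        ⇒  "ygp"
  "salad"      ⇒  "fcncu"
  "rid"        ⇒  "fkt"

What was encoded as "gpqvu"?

stone

Read the word backwards and shift each letter +2.
Reversing it on gpqvu: shift back: g−2=e, p−2=n, q−2=o, v−2=t, u−2=s → enots; then reverse → stone.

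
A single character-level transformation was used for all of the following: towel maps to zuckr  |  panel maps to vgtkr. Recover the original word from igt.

can

This is a Caesar cipher with shift 6.
Reversing it on igt: i−6=c, g−6=a, t−6=n.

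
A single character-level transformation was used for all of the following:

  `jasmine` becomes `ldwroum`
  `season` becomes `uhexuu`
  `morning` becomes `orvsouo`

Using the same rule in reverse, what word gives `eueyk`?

crate

In jasmine: j→l is +2, a→d is +3, s→w is +4, m→r is +5 — the shift increases by 1 each position. Letter i (0-indexed) is shifted by i+2, so successive shifts are 2, 3, 4, ….
Undoing it on eueyk: e−2=c, u−3=r, e−4=a, y−5=t, k−6=e.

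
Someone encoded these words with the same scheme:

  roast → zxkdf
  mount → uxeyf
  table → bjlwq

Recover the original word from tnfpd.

Letter i (0-indexed) is shifted by i+8, so successive shifts are 8, 9, 10, ….
Reversing it on tnfpd: t−8=l, n−9=e, f−10=v, p−11=e, d−12=r.

lever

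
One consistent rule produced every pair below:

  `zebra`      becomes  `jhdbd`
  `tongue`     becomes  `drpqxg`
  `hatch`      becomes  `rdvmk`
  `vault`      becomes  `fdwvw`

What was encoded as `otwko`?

equal

A repeating key of period 3 is used — shifts +10, +3, +2 over and over.
Undoing it on otwko: o−10=e, t−3=q, w−2=u, k−10=a, o−3=l.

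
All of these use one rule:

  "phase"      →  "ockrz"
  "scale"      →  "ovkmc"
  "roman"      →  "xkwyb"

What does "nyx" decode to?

Read the word backwards and shift each letter +10.
Decoding nyx: shift back: n−10=d, y−10=o, x−10=n → don; then reverse → nod.

nod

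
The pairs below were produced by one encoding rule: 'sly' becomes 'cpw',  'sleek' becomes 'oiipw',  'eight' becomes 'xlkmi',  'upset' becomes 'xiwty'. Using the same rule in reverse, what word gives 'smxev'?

ratio

The output letters match the input read backwards, each shifted +4: sly reversed is yls. Read the word backwards and shift each letter +4.
Decoding smxev: shift back: s−4=o, m−4=i, x−4=t, e−4=a, v−4=r → oitar; then reverse → ratio.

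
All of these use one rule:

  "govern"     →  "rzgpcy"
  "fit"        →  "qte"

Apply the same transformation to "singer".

Compare letters: g→r is +11, o→z is +11, v→g is +11 — a constant shift. Each letter is shifted forward by 11 in the alphabet (a Caesar shift of +11).
On singer: s+11=d, i+11=t, n+11=y, g+11=r, e+11=p, r+11=c.

dtyrpc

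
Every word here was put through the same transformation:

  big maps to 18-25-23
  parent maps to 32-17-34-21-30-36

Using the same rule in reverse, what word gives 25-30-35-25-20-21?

inside

b is letter #2 and maps to 18: an offset of 16. The number is (letter's place in the alphabet, a=1) + 16.
Undoing it on 25-30-35-25-20-21: 25→(25−16)÷1=9=i, 30→(30−16)÷1=14=n, 35→(35−16)÷1=19=s, 25→(25−16)÷1=9=i, 20→(20−16)÷1=4=d, 21→(21−16)÷1=5=e.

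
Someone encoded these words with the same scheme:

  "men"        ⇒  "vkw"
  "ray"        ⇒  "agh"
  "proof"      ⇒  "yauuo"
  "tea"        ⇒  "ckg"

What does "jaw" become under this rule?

sgf

Vowels shift forward by 6 and consonants shift forward by 9.
On jaw: j(cons)+9=s, a(vowel)+6=g, w(cons)+9=f.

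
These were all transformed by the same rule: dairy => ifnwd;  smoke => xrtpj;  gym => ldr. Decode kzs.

fun

Compare letters: d→i is +5, a→f is +5, i→n is +5 — a constant shift. This is a Caesar cipher with shift 5.
Reversing it on kzs: k−5=f, z−5=u, s−5=n.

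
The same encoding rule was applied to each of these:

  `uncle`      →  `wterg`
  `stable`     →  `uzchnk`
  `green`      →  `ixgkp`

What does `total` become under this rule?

vuvgn

Shifts by position in uncle: pos 0: u→w (+2), pos 1: n→t (+6), pos 2: c→e (+2), pos 3: l→r (+6) — repeating every 2. It's a Vigenère-style cipher with numeric key [2,6]: position i shifts by key[i mod 2].
For total: t+2=v, o+6=u, t+2=v, a+6=g, l+2=n.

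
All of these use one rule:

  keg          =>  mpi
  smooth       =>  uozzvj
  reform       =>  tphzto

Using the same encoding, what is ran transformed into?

tlp

The shift depends on letter class: consonant k→m is +2, but vowel e→p is +11. Vowels shift forward by 11 and consonants shift forward by 2.
Applying it to ran: r(cons)+2=t, a(vowel)+11=l, n(cons)+2=p.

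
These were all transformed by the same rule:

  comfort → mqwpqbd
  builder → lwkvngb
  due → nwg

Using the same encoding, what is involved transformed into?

The shift depends on letter class: consonant c→m is +10, but vowel o→q is +2. Vowels shift forward by 2 and consonants shift forward by 10.
On involved: i(vowel)+2=k, n(cons)+10=x, v(cons)+10=f, o(vowel)+2=q, l(cons)+10=v, v(cons)+10=f, e(vowel)+2=g, d(cons)+10=n.

kxfqvfgn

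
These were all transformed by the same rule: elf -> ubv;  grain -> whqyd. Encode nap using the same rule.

dqf

It's a constant shift of +16 (ROT16).
On nap: n+16=d, a+16=q, p+16=f.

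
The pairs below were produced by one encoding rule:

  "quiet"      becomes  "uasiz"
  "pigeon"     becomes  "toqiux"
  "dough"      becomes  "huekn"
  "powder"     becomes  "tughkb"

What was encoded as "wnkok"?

shake

A repeating key of period 3 is used — shifts +4, +6, +10 over and over.
Decoding wnkok: w−4=s, n−6=h, k−10=a, o−4=k, k−6=e.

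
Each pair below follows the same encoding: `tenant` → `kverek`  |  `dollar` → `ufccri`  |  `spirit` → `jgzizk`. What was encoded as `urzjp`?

Compare letters: t→k is +17, e→v is +17, n→e is +17 — a constant shift. Every letter moves 17 places later in the alphabet, wrapping around z→a.
Undoing it on urzjp: u−17=d, r−17=a, z−17=i, j−17=s, p−17=y.

daisy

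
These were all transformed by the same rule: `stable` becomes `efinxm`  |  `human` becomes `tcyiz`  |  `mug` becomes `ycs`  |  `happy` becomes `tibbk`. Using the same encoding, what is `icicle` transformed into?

qoqoxm

The shift depends on letter class: consonant s→e is +12, but vowel a→i is +8. Two shifts are in play — +8 for a/e/i/o/u, +12 for every other letter.
Applying it to icicle: i(vowel)+8=q, c(cons)+12=o, i(vowel)+8=q, c(cons)+12=o, l(cons)+12=x, e(vowel)+8=m.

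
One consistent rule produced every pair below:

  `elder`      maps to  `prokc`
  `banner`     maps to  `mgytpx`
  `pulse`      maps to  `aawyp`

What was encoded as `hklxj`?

weary

Shifts by position in elder: pos 0: e→p (+11), pos 1: l→r (+6), pos 2: d→o (+11), pos 3: e→k (+6) — repeating every 2. A repeating key of period 2 is used — shifts +11, +6 over and over.
Reversing it on hklxj: h−11=w, k−6=e, l−11=a, x−6=r, j−11=y.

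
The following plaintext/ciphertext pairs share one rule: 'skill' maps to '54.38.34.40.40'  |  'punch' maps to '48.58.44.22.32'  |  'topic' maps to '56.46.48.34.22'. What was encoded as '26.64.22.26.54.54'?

s(#19)→54 and k(#11)→38: differences scale by 2, so n = 2·pos + 16. With a=1..z=26, the number is 2·pos + 16.
Reversing it on 26.64.22.26.54.54: 26→(26−16)÷2=5=e, 64→(64−16)÷2=24=x, 22→(22−16)÷2=3=c, 26→(26−16)÷2=5=e, 54→(54−16)÷2=19=s, 54→(54−16)÷2=19=s.

excess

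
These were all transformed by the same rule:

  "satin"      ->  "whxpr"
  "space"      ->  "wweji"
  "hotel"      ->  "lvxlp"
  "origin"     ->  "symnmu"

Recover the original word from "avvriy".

worker

Shifts by position in satin: pos 0: s→w (+4), pos 1: a→h (+7), pos 2: t→x (+4), pos 3: i→p (+7) — repeating every 2. A repeating key of period 2 is used — shifts +4, +7 over and over.
Undoing it on avvriy: a−4=w, v−7=o, v−4=r, r−7=k, i−4=e, y−7=r.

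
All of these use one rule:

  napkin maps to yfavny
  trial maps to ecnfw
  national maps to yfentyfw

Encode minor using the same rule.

xnytc

The shift depends on letter class: consonant n→y is +11, but vowel a→f is +5. The rule splits by letter class: vowels +5, consonants +11.
On minor: m(cons)+11=x, i(vowel)+5=n, n(cons)+11=y, o(vowel)+5=t, r(cons)+11=c.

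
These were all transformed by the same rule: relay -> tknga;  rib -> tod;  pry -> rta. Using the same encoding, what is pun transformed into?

rap

Vowels shift forward by 6 and consonants shift forward by 2.
For pun: p(cons)+2=r, u(vowel)+6=a, n(cons)+2=p.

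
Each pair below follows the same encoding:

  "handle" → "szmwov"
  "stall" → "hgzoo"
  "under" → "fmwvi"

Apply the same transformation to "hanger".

szmtvi

Each pair mirrors across the alphabet (h↔s, a↔z, n↔m): positions sum to 25. This is the alphabet-reversal cipher (Atbash): a becomes z, b becomes y, etc.
Applying it to hanger: h↔s, a↔z, n↔m, g↔t, e↔v, r↔i.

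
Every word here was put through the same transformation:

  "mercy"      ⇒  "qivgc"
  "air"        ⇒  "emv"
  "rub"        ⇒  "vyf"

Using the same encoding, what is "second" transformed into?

wigsrh

This is a Caesar cipher with shift 4.
Applying it to second: s+4=w, e+4=i, c+4=g, o+4=s, n+4=r, d+4=h.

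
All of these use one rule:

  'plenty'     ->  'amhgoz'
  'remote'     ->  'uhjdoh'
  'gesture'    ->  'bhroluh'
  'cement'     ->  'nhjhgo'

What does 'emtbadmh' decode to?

flagpole

p(15)→a(0) and l(11)→m(12) fit y≡23x+19 (mod 26); the inverse of 23 mod 26 is 17. Each letter's alphabet position (a=0..z=25) is mapped through 23·x+19 mod 26 — an affine cipher.
Undoing it on emtbadmh: e(4)→17·(4−19)≡5=f; m(12)→17·(12−19)≡11=l; t(19)→17·(19−19)≡0=a; b(1)→17·(1−19)≡6=g; a(0)→17·(0−19)≡15=p; d(3)→17·(3−19)≡14=o; m(12)→17·(12−19)≡11=l; h(7)→17·(7−19)≡4=e (all mod 26).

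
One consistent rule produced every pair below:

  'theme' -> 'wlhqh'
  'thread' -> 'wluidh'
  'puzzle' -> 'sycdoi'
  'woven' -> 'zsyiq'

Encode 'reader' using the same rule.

Shifts by position in theme: pos 0: t→w (+3), pos 1: h→l (+4), pos 2: e→h (+3), pos 3: m→q (+4) — repeating every 2. It's a Vigenère-style cipher with numeric key [3,4]: position i shifts by key[i mod 2].
Applying it to reader: r+3=u, e+4=i, a+3=d, d+4=h, e+3=h, r+4=v.

uidhhv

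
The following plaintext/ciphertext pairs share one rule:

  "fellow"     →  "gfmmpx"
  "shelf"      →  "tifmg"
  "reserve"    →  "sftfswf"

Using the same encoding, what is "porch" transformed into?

Compare letters: f→g is +1, e→f is +1, l→m is +1 — a constant shift. It's a constant shift of +1 (ROT1).
Applying it to porch: p+1=q, o+1=p, r+1=s, c+1=d, h+1=i.

qpsdi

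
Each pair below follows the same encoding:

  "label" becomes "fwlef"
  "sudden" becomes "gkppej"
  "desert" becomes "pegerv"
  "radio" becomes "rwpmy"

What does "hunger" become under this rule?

xkjier

l(11)→f(5) and a(0)→w(22) fit y≡15x+22 (mod 26); the inverse of 15 mod 26 is 7. This is an affine cipher: with a=0,…,z=25, each position x becomes (15x+22) mod 26.
On hunger: h(7)→15·7+22≡23=x; u(20)→15·20+22≡10=k; n(13)→15·13+22≡9=j; g(6)→15·6+22≡8=i; e(4)→15·4+22≡4=e; r(17)→15·17+22≡17=r (all mod 26).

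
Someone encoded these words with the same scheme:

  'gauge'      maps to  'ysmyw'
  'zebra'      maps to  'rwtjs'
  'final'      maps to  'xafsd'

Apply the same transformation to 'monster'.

egfklwj

This is a Caesar cipher with shift 18.
For monster: m+18=e, o+18=g, n+18=f, s+18=k, t+18=l, e+18=w, r+18=j.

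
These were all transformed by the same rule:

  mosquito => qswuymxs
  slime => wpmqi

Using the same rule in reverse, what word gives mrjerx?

It's a constant shift of +4 (ROT4).
Reversing it on mrjerx: m−4=i, r−4=n, j−4=f, e−4=a, r−4=n, x−4=t.

infant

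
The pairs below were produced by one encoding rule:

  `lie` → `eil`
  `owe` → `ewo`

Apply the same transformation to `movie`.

The output letters match the input read backwards: lie reversed is eil. It's just the letters in reverse order.
On movie: reverse → eivom.

eivom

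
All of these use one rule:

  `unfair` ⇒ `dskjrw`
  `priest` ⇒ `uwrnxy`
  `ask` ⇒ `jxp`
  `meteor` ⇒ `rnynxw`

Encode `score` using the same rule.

xhxwn

The shift depends on letter class: consonant n→s is +5, but vowel u→d is +9. Two shifts are in play — +9 for a/e/i/o/u, +5 for every other letter.
On score: s(cons)+5=x, c(cons)+5=h, o(vowel)+9=x, r(cons)+5=w, e(vowel)+9=n.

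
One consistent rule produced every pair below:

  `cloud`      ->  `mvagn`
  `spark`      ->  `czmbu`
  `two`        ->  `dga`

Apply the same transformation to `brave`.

The shift depends on letter class: consonant c→m is +10, but vowel o→a is +12. Vowels shift forward by 12 and consonants shift forward by 10.
On brave: b(cons)+10=l, r(cons)+10=b, a(vowel)+12=m, v(cons)+10=f, e(vowel)+12=q.

lbmfq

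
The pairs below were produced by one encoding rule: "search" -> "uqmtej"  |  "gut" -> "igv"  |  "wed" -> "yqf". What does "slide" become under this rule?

The shift depends on letter class: consonant s→u is +2, but vowel e→q is +12. Two shifts are in play — +12 for a/e/i/o/u, +2 for every other letter.
Applying it to slide: s(cons)+2=u, l(cons)+2=n, i(vowel)+12=u, d(cons)+2=f, e(vowel)+12=q.

unufq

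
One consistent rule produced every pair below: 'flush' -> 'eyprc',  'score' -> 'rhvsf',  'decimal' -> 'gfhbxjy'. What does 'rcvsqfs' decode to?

f(5)→e(4) and l(11)→y(24) fit y≡25x+9 (mod 26); the inverse of 25 mod 26 is 25. Treating letters as 0–25, the rule is x ↦ 25x + 9 (mod 26).
Decoding rcvsqfs: r(17)→25·(17−9)≡18=s; c(2)→25·(2−9)≡7=h; v(21)→25·(21−9)≡14=o; s(18)→25·(18−9)≡17=r; q(16)→25·(16−9)≡19=t; f(5)→25·(5−9)≡4=e; s(18)→25·(18−9)≡17=r (all mod 26).

shorter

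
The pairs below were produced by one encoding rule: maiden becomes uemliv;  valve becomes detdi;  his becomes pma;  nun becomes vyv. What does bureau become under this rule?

jyziey

Two shifts are in play — +4 for a/e/i/o/u, +8 for every other letter.
For bureau: b(cons)+8=j, u(vowel)+4=y, r(cons)+8=z, e(vowel)+4=i, a(vowel)+4=e, u(vowel)+4=y.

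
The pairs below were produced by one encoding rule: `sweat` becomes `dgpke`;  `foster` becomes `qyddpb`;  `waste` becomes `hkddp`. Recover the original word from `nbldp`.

Shifts by position in sweat: pos 0: s→d (+11), pos 1: w→g (+10), pos 2: e→p (+11), pos 3: a→k (+10) — repeating every 2. The shifts repeat in a cycle of length 2: positions 0,1,… shift by +11, +10, then the pattern repeats.
Undoing it on nbldp: n−11=c, b−10=r, l−11=a, d−10=t, p−11=e.

crate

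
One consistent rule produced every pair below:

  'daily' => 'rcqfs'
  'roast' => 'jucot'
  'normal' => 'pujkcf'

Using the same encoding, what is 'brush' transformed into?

hjyol

d(3)→r(17) and a(0)→c(2) fit y≡5x+2 (mod 26); the inverse of 5 mod 26 is 21. Treating letters as 0–25, the rule is x ↦ 5x + 2 (mod 26).
Applying it to brush: b(1)→5·1+2≡7=h; r(17)→5·17+2≡9=j; u(20)→5·20+2≡24=y; s(18)→5·18+2≡14=o; h(7)→5·7+2≡11=l (all mod 26).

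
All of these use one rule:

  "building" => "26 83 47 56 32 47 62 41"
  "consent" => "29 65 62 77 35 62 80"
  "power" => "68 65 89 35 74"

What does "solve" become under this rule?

b(#2)→26 and u(#21)→83: differences scale by 3, so n = 3·pos + 20. Each letter becomes 3×(its alphabet position, a=1..z=26) + 20.
For solve: s=19→77, o=15→65, l=12→56, v=22→86, e=5→35.

77 65 56 86 35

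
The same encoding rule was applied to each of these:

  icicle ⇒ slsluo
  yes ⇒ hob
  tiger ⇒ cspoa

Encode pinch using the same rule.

yswlq

The shift depends on letter class: consonant c→l is +9, but vowel i→s is +10. Two shifts are in play — +10 for a/e/i/o/u, +9 for every other letter.
For pinch: p(cons)+9=y, i(vowel)+10=s, n(cons)+9=w, c(cons)+9=l, h(cons)+9=q.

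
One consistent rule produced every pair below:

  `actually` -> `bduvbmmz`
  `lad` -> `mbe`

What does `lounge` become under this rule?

Each letter is shifted forward by 1 in the alphabet (a Caesar shift of +1).
On lounge: l+1=m, o+1=p, u+1=v, n+1=o, g+1=h, e+1=f.

mpvohf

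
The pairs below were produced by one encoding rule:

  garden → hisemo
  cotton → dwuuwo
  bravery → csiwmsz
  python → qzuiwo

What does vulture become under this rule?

The shift depends on letter class: consonant g→h is +1, but vowel a→i is +8. Vowels shift forward by 8 and consonants shift forward by 1.
Applying it to vulture: v(cons)+1=w, u(vowel)+8=c, l(cons)+1=m, t(cons)+1=u, u(vowel)+8=c, r(cons)+1=s, e(vowel)+8=m.

wcmucsm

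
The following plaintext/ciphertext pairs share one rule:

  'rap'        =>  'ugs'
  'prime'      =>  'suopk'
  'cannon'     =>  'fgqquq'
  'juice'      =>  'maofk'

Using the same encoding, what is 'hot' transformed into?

The shift depends on letter class: consonant r→u is +3, but vowel a→g is +6. Vowels shift forward by 6 and consonants shift forward by 3.
On hot: h(cons)+3=k, o(vowel)+6=u, t(cons)+3=w.

kuw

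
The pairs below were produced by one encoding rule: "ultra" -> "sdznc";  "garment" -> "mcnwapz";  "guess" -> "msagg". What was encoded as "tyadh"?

u(20)→s(18) and l(11)→d(3) fit y≡19x+2 (mod 26); the inverse of 19 mod 26 is 11. Each letter's alphabet position (a=0..z=25) is mapped through 19·x+2 mod 26 — an affine cipher.
Reversing it on tyadh: t(19)→11·(19−2)≡5=f; y(24)→11·(24−2)≡8=i; a(0)→11·(0−2)≡4=e; d(3)→11·(3−2)≡11=l; h(7)→11·(7−2)≡3=d (all mod 26).

field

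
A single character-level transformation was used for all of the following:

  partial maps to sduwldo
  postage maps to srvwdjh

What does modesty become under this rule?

Compare letters: p→s is +3, a→d is +3, r→u is +3 — a constant shift. Every letter moves 3 places later in the alphabet, wrapping around z→a.
On modesty: m+3=p, o+3=r, d+3=g, e+3=h, s+3=v, t+3=w, y+3=b.

prghvwb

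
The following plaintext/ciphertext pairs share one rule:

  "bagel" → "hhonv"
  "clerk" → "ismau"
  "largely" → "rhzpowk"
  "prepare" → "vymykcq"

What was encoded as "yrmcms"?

sketch

In bagel: b→h is +6, a→h is +7, g→o is +8, e→n is +9 — the shift increases by 1 each position. The shift increases by 1 at each position, starting from +6: 6, 7, 8, ….
Reversing it on yrmcms: y−6=s, r−7=k, m−8=e, c−9=t, m−10=c, s−11=h.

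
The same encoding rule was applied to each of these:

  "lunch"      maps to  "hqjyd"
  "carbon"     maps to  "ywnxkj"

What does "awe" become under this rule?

wsa

Compare letters: l→h is +22, u→q is +22, n→j is +22 — a constant shift. It's a constant shift of +22 (ROT22).
Applying it to awe: a+22=w, w+22=s, e+22=a.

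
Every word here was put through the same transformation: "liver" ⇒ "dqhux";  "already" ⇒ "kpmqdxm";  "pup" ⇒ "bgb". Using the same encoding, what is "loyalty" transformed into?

kfxmkax

The output letters match the input read backwards, each shifted +12: liver reversed is revil. Read the word backwards and shift each letter +12.
Applying it to loyalty: reverse → ytlayol; then shift: y+12=k, t+12=f, l+12=x, a+12=m, y+12=k, o+12=a, l+12=x.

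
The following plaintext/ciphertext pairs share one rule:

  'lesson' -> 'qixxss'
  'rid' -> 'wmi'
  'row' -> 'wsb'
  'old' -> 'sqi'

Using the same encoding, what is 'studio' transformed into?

xyyims

The shift depends on letter class: consonant l→q is +5, but vowel e→i is +4. Two shifts are in play — +4 for a/e/i/o/u, +5 for every other letter.
On studio: s(cons)+5=x, t(cons)+5=y, u(vowel)+4=y, d(cons)+5=i, i(vowel)+4=m, o(vowel)+4=s.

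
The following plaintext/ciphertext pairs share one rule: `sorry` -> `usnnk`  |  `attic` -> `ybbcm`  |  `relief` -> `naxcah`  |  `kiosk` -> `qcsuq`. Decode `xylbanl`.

s(18)→u(20) and o(14)→s(18) fit y≡7x+24 (mod 26); the inverse of 7 mod 26 is 15. This is an affine cipher: with a=0,…,z=25, each position x becomes (7x+24) mod 26.
Decoding xylbanl: x(23)→15·(23−24)≡11=l; y(24)→15·(24−24)≡0=a; l(11)→15·(11−24)≡13=n; b(1)→15·(1−24)≡19=t; a(0)→15·(0−24)≡4=e; n(13)→15·(13−24)≡17=r; l(11)→15·(11−24)≡13=n (all mod 26).

lantern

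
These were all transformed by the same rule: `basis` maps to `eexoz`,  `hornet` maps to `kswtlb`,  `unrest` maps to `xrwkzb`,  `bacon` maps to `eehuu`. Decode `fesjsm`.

candle

Letter i (0-indexed) is shifted by i+3, so successive shifts are 3, 4, 5, ….
Reversing it on fesjsm: f−3=c, e−4=a, s−5=n, j−6=d, s−7=l, m−8=e.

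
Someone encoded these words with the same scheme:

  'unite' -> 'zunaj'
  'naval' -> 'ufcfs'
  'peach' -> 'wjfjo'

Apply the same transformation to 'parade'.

The shift depends on letter class: consonant n→u is +7, but vowel u→z is +5. Vowels shift forward by 5 and consonants shift forward by 7.
On parade: p(cons)+7=w, a(vowel)+5=f, r(cons)+7=y, a(vowel)+5=f, d(cons)+7=k, e(vowel)+5=j.

wfyfkj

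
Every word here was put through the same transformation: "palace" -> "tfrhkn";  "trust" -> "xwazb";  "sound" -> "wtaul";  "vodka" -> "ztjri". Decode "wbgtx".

swamp

Each letter shifts forward by (position + 4), i.e. 4, 5, 6, … — the shift grows by one for each successive letter.
Reversing it on wbgtx: w−4=s, b−5=w, g−6=a, t−7=m, x−8=p.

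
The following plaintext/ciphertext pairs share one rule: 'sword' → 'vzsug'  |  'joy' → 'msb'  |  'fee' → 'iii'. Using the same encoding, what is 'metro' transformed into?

piwus

The shift depends on letter class: consonant s→v is +3, but vowel o→s is +4. Vowels shift forward by 4 and consonants shift forward by 3.
On metro: m(cons)+3=p, e(vowel)+4=i, t(cons)+3=w, r(cons)+3=u, o(vowel)+4=s.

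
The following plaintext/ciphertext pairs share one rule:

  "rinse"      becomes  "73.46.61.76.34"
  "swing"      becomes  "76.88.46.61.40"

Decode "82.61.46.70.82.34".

r(#18)→73 and i(#9)→46: differences scale by 3, so n = 3·pos + 19. With a=1..z=26, the number is 3·pos + 19.
Undoing it on 82.61.46.70.82.34: 82→(82−19)÷3=21=u, 61→(61−19)÷3=14=n, 46→(46−19)÷3=9=i, 70→(70−19)÷3=17=q, 82→(82−19)÷3=21=u, 34→(34−19)÷3=5=e.

unique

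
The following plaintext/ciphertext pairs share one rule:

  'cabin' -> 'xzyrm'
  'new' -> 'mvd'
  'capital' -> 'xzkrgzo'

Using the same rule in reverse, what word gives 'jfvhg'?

Each letter is replaced by its mirror in the alphabet: a↔z, b↔y, c↔x, and so on (the Atbash cipher).
Undoing it on jfvhg: j↔q, f↔u, v↔e, h↔s, g↔t.

quest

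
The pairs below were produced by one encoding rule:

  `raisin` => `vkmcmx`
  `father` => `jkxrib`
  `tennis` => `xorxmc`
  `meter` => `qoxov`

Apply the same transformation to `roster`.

vywdib

Shifts by position in raisin: pos 0: r→v (+4), pos 1: a→k (+10), pos 2: i→m (+4), pos 3: s→c (+10) — repeating every 2. A repeating key of period 2 is used — shifts +4, +10 over and over.
On roster: r+4=v, o+10=y, s+4=w, t+10=d, e+4=i, r+10=b.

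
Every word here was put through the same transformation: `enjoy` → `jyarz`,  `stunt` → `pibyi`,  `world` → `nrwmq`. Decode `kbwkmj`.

purple

e(4)→j(9) and n(13)→y(24) fit y≡19x+11 (mod 26); the inverse of 19 mod 26 is 11. This is an affine cipher: with a=0,…,z=25, each position x becomes (19x+11) mod 26.
Decoding kbwkmj: k(10)→11·(10−11)≡15=p; b(1)→11·(1−11)≡20=u; w(22)→11·(22−11)≡17=r; k(10)→11·(10−11)≡15=p; m(12)→11·(12−11)≡11=l; j(9)→11·(9−11)≡4=e (all mod 26).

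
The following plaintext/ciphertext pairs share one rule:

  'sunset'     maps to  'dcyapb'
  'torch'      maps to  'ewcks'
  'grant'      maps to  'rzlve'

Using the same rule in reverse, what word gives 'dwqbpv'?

It's a Vigenère-style cipher with numeric key [11,8]: position i shifts by key[i mod 2].
Reversing it on dwqbpv: d−11=s, w−8=o, q−11=f, b−8=t, p−11=e, v−8=n.

soften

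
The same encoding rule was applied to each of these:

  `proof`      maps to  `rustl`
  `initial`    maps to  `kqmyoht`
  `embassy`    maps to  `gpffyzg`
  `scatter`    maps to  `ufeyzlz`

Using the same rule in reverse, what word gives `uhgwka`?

secret

In proof: p→r is +2, r→u is +3, o→s is +4, o→t is +5 — the shift increases by 1 each position. Each letter shifts forward by (position + 2), i.e. 2, 3, 4, … — the shift grows by one for each successive letter.
Undoing it on uhgwka: u−2=s, h−3=e, g−4=c, w−5=r, k−6=e, a−7=t.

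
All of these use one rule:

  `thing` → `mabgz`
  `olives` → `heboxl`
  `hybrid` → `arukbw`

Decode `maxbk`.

their

Each letter is shifted forward by 19 in the alphabet (a Caesar shift of +19).
Undoing it on maxbk: m−19=t, a−19=h, x−19=e, b−19=i, k−19=r.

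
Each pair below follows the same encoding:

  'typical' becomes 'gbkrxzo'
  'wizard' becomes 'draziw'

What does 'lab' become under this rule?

Each pair mirrors across the alphabet (t↔g, y↔b, p↔k): positions sum to 25. Letters are reflected about the middle of the alphabet (position → 25−position): Atbash.
Applying it to lab: l↔o, a↔z, b↔y.

ozy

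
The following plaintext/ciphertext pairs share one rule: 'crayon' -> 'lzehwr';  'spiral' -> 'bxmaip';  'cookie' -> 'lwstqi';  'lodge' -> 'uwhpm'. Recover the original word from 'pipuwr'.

Shifts by position in crayon: pos 0: c→l (+9), pos 1: r→z (+8), pos 2: a→e (+4), pos 3: y→h (+9), pos 4: o→w (+8), pos 5: n→r (+4) — repeating every 3. It's a Vigenère-style cipher with numeric key [9,8,4]: position i shifts by key[i mod 3].
Decoding pipuwr: p−9=g, i−8=a, p−4=l, u−9=l, w−8=o, r−4=n.

gallon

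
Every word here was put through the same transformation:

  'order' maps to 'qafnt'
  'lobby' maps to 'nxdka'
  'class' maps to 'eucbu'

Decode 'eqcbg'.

chase

Shifts by position in order: pos 0: o→q (+2), pos 1: r→a (+9), pos 2: d→f (+2), pos 3: e→n (+9) — repeating every 2. It's a Vigenère-style cipher with numeric key [2,9]: position i shifts by key[i mod 2].
Decoding eqcbg: e−2=c, q−9=h, c−2=a, b−9=s, g−2=e.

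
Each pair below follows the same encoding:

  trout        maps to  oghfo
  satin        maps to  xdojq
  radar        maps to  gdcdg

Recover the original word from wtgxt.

verse

t(19)→o(14) and r(17)→g(6) fit y≡17x+3 (mod 26); the inverse of 17 mod 26 is 23. This is an affine cipher: with a=0,…,z=25, each position x becomes (17x+3) mod 26.
Reversing it on wtgxt: w(22)→23·(22−3)≡21=v; t(19)→23·(19−3)≡4=e; g(6)→23·(6−3)≡17=r; x(23)→23·(23−3)≡18=s; t(19)→23·(19−3)≡4=e (all mod 26).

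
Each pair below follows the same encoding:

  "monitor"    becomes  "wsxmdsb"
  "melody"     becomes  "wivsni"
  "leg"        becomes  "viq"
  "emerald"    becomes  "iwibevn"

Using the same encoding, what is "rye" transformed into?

bii

The shift depends on letter class: consonant m→w is +10, but vowel o→s is +4. Two shifts are in play — +4 for a/e/i/o/u, +10 for every other letter.
On rye: r(cons)+10=b, y(cons)+10=i, e(vowel)+4=i.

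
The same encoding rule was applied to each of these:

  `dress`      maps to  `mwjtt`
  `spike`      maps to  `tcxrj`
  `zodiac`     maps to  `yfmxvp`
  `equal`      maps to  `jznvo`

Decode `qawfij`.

d(3)→m(12) and r(17)→w(22) fit y≡23x+21 (mod 26); the inverse of 23 mod 26 is 17. This is an affine cipher: with a=0,…,z=25, each position x becomes (23x+21) mod 26.
Undoing it on qawfij: q(16)→17·(16−21)≡19=t; a(0)→17·(0−21)≡7=h; w(22)→17·(22−21)≡17=r; f(5)→17·(5−21)≡14=o; i(8)→17·(8−21)≡13=n; j(9)→17·(9−21)≡4=e (all mod 26).

throne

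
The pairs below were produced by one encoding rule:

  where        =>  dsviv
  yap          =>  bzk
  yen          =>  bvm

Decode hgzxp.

Each pair mirrors across the alphabet (w↔d, h↔s, e↔v): positions sum to 25. Letters are reflected about the middle of the alphabet (position → 25−position): Atbash.
Decoding hgzxp: h↔s, g↔t, z↔a, x↔c, p↔k.

stack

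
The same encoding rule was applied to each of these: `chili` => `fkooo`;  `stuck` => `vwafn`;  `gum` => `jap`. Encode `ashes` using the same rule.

gvkkv

The shift depends on letter class: consonant c→f is +3, but vowel i→o is +6. The rule splits by letter class: vowels +6, consonants +3.
Applying it to ashes: a(vowel)+6=g, s(cons)+3=v, h(cons)+3=k, e(vowel)+6=k, s(cons)+3=v.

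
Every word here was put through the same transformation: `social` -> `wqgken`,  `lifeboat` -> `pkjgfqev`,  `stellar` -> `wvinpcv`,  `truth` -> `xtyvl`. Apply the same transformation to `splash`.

wrpcwj

Shifts by position in social: pos 0: s→w (+4), pos 1: o→q (+2), pos 2: c→g (+4), pos 3: i→k (+2) — repeating every 2. The shifts repeat in a cycle of length 2: positions 0,1,… shift by +4, +2, then the pattern repeats.
For splash: s+4=w, p+2=r, l+4=p, a+2=c, s+4=w, h+2=j.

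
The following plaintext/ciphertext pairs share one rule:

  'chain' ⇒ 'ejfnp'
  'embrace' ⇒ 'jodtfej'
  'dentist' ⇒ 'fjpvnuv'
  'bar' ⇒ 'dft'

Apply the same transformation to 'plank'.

rnfpm

The shift depends on letter class: consonant c→e is +2, but vowel a→f is +5. The rule splits by letter class: vowels +5, consonants +2.
On plank: p(cons)+2=r, l(cons)+2=n, a(vowel)+5=f, n(cons)+2=p, k(cons)+2=m.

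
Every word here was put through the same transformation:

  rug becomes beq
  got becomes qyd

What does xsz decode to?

nip

Compare letters: r→b is +10, u→e is +10, g→q is +10 — a constant shift. Every letter moves 10 places later in the alphabet, wrapping around z→a.
Undoing it on xsz: x−10=n, s−10=i, z−10=p.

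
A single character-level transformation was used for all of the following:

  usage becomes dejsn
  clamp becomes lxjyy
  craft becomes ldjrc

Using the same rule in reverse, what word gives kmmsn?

Shifts by position in usage: pos 0: u→d (+9), pos 1: s→e (+12), pos 2: a→j (+9), pos 3: g→s (+12) — repeating every 2. It's a Vigenère-style cipher with numeric key [9,12]: position i shifts by key[i mod 2].
Undoing it on kmmsn: k−9=b, m−12=a, m−9=d, s−12=g, n−9=e.

badge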